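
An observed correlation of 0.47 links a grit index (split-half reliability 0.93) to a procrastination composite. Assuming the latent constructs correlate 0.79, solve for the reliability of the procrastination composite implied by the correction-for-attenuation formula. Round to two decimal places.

r_true = r_obs / √(r_xx · r_yy) ⇒ 0.79 = 0.47 / √(0.93 · r_yy).
√(0.93 · r_yy) = 0.47 / 0.79 = 0.5949; 0.93 · r_yy = 0.3539; r_yy = 0.3539 / 0.93 ≈ 0.38.

0.38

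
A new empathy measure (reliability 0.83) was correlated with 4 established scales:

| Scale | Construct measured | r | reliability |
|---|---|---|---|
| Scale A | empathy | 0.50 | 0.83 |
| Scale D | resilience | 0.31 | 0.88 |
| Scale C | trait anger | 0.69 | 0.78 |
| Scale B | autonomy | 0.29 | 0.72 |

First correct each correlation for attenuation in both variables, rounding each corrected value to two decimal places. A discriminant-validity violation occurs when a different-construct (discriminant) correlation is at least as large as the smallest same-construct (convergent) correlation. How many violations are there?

Disattenuated r (r / √(r_scale · r_new)):
  Scale A (conv): 0.50 / √(0.83·0.83) = 0.60
  Scale D (disc): 0.31 / √(0.88·0.83) = 0.36
  Scale C (disc): 0.69 / √(0.78·0.83) = 0.86
  Scale B (disc): 0.29 / √(0.72·0.83) = 0.38
Smallest convergent = 0.60. Discriminant values: 0.36, 0.86, 0.38; count ≥ 0.60 → 1.

1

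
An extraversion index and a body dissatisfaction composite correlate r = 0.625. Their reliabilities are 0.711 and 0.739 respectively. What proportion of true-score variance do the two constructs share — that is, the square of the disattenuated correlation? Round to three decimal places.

0.743

Disattenuated r = 0.625 / √(0.711 × 0.739) = 0.625 / 0.7249 = 0.8622.
Shared true-score variance = 0.8622² = 0.7434 ≈ 0.743.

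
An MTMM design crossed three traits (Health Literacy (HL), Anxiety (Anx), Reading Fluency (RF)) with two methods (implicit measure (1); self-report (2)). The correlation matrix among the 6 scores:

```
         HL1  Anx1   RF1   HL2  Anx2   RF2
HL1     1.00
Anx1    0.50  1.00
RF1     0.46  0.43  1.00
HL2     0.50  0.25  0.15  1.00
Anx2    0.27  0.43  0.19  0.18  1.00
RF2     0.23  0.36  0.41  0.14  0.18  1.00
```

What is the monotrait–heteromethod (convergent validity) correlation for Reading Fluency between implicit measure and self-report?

Same trait (RF), different methods: r(RF1, RF2) = 0.41.

0.41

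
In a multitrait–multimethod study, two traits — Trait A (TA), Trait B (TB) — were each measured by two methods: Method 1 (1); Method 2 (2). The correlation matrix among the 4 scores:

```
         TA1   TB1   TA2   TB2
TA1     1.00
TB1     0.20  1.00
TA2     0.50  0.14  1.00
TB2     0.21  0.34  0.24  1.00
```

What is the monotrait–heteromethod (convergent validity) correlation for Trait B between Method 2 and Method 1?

0.34

Same trait (TB), different methods: r(TB2, TB1) = 0.34.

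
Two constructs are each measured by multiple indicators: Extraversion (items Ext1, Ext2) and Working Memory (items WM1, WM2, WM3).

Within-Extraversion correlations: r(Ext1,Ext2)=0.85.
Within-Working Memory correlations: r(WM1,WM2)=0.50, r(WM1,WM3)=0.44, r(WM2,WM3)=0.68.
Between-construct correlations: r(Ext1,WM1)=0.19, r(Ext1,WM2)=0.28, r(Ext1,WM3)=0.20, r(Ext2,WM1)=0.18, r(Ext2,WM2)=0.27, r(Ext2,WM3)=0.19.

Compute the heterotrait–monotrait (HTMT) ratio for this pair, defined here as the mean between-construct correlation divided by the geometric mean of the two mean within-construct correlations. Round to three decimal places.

0.322

Mean heterotrait r = 1.31/6 = 0.2183.
Mean within-Ext = 0.85/1 = 0.8500; mean within-WM = 1.62/3 = 0.5400.
Geometric mean = √(0.8500 × 0.5400) = 0.6775.
HTMT = 0.2183 / 0.6775 = 0.322.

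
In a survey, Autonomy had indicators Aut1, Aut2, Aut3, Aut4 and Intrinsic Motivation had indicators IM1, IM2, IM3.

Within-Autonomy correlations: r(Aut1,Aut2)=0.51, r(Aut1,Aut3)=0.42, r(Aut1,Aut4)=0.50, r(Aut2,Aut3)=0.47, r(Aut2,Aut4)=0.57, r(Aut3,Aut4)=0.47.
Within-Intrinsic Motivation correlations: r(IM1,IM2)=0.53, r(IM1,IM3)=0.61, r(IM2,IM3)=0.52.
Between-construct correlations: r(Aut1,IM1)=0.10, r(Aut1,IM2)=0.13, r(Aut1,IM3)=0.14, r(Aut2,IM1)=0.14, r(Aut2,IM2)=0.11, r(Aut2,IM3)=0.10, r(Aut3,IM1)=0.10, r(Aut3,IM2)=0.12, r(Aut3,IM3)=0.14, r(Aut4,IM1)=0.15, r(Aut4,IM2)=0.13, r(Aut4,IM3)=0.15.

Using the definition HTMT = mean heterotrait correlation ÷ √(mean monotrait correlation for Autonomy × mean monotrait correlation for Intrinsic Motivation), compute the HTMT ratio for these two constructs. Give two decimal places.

0.24

Mean heterotrait r = 1.51/12 = 0.1258.
Mean within-Aut = 2.94/6 = 0.4900; mean within-IM = 1.66/3 = 0.5533.
Geometric mean = √(0.4900 × 0.5533) = 0.5207.
HTMT = 0.1258 / 0.5207 = 0.24.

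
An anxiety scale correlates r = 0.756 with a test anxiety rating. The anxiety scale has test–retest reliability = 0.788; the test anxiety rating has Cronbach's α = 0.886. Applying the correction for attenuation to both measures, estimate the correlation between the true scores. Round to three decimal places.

r_true = r_obs / √(r_xx · r_yy) = 0.756 / √(0.788 × 0.886) = 0.756 / √0.698168 = 0.756 / 0.8356 ≈ 0.905.

0.905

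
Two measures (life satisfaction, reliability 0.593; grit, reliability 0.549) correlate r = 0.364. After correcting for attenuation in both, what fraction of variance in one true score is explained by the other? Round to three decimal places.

Disattenuated r = 0.364 / √(0.593 × 0.549) = 0.364 / 0.5706 = 0.6379.
Shared true-score variance = 0.6379² = 0.4069 ≈ 0.407.

0.407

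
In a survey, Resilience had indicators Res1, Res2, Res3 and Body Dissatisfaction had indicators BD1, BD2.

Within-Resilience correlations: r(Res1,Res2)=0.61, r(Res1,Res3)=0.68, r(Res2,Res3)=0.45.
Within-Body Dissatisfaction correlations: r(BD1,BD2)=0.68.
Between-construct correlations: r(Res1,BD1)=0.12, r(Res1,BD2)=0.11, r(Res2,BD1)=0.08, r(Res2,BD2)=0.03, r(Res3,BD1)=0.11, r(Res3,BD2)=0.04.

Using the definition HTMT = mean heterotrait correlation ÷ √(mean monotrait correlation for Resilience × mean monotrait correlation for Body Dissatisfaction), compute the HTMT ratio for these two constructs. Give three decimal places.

0.130

Mean between = 0.49/6 = 0.0817.
Mean within-Res = 1.74/3 = 0.5800; mean within-BD = 0.68/1 = 0.6800.
Geometric mean = √(0.5800 × 0.6800) = 0.6280.
HTMT = 0.0817 / 0.6280 = 0.130.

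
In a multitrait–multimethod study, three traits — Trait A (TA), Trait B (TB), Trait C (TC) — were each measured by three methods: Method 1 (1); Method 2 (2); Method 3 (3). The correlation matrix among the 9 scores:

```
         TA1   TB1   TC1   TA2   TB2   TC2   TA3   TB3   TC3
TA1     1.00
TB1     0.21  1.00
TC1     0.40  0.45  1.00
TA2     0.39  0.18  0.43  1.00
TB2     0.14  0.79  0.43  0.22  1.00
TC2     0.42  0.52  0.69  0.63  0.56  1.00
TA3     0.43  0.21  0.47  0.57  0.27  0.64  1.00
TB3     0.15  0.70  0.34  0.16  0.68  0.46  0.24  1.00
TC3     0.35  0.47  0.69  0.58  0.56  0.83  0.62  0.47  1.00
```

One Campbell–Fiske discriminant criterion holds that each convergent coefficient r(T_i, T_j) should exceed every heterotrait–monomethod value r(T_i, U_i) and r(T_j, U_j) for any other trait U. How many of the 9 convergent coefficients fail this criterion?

Checking each validity diagonal entry against its comparison values:
TA (methods 1·2): 0.39 vs {0.21, 0.22, 0.40, 0.63} → fail.
TA (methods 1·3): 0.43 vs {0.21, 0.24, 0.40, 0.62} → fail.
TA (methods 2·3): 0.57 vs {0.22, 0.24, 0.63, 0.62} → fail.
TB (methods 1·2): 0.79 vs {0.21, 0.22, 0.45, 0.56} → pass.
TB (methods 1·3): 0.70 vs {0.21, 0.24, 0.45, 0.47} → pass.
TB (methods 2·3): 0.68 vs {0.22, 0.24, 0.56, 0.47} → pass.
TC (methods 1·2): 0.69 vs {0.40, 0.63, 0.45, 0.56} → pass.
TC (methods 1·3): 0.69 vs {0.40, 0.62, 0.45, 0.47} → pass.
TC (methods 2·3): 0.83 vs {0.63, 0.62, 0.56, 0.47} → pass.
3 of 9 fail.

3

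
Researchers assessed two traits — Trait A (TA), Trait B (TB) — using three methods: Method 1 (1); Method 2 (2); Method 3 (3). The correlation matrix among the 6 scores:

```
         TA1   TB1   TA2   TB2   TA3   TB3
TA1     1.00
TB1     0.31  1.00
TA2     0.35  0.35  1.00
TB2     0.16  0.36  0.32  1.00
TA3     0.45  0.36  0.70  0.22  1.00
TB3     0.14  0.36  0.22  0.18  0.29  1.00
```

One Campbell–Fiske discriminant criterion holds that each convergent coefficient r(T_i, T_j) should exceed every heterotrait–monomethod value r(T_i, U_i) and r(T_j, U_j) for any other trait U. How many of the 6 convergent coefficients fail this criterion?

Convergent coefficients and their comparison sets:
TA (methods 1·2): 0.35 vs {0.31, 0.32} → pass.
TA (methods 1·3): 0.45 vs {0.31, 0.29} → pass.
TA (methods 2·3): 0.70 vs {0.32, 0.29} → pass.
TB (methods 1·2): 0.36 vs {0.31, 0.32} → pass.
TB (methods 1·3): 0.36 vs {0.31, 0.29} → pass.
TB (methods 2·3): 0.18 vs {0.32, 0.29} → fail.
1 of 6 fail.

1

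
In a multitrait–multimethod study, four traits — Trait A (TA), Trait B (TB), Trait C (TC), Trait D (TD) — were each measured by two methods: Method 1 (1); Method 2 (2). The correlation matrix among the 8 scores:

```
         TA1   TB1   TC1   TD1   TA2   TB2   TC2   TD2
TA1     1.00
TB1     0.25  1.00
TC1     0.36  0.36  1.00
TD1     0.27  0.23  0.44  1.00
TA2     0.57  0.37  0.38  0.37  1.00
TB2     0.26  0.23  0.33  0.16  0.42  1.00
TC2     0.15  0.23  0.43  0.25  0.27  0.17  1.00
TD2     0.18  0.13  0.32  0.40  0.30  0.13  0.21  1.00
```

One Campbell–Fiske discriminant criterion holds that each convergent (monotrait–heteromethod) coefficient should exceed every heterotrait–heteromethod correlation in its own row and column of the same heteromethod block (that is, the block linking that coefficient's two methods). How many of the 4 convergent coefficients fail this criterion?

1

Each convergent coefficient versus the relevant comparison correlations:
TA (methods 1·2): 0.57 vs {0.26, 0.37, 0.15, 0.38, 0.18, 0.37} → pass.
TB (methods 1·2): 0.23 vs {0.37, 0.26, 0.23, 0.33, 0.13, 0.16} → fail.
TC (methods 1·2): 0.43 vs {0.38, 0.15, 0.33, 0.23, 0.32, 0.25} → pass.
TD (methods 1·2): 0.40 vs {0.37, 0.18, 0.16, 0.13, 0.25, 0.32} → pass.
1 of 4 fail.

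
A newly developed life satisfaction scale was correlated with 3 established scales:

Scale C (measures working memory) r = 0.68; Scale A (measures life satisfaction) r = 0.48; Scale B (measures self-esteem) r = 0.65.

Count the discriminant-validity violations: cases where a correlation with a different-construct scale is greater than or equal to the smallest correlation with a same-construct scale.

2

Convergent (same construct = life satisfaction): Scale A.
Smallest convergent = 0.48. Discriminant values: 0.68, 0.65; count ≥ 0.48 → 2.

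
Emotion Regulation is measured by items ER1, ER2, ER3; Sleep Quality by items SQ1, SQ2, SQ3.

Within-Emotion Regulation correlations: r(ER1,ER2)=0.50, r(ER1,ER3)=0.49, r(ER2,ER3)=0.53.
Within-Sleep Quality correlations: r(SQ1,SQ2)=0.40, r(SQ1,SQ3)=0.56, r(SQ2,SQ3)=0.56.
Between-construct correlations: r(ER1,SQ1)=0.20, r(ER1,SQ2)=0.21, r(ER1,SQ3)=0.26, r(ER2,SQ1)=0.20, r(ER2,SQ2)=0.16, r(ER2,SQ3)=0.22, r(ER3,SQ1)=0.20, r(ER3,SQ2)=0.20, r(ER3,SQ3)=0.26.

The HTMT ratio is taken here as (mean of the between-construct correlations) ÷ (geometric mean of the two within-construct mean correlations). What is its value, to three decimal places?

Between-construct mean = 1.91/9 = 0.2122.
Mean within-ER = 1.52/3 = 0.5067; mean within-SQ = 1.52/3 = 0.5067.
Geometric mean = √(0.5067 × 0.5067) = 0.5067.
HTMT = 0.2122 / 0.5067 = 0.419.

0.419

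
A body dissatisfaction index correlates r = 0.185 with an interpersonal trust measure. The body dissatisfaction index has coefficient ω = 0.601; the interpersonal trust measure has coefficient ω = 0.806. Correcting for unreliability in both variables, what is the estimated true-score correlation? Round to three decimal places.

r_true = r_obs / √(r_xx · r_yy) = 0.185 / √(0.601 × 0.806) = 0.185 / √0.484406 = 0.185 / 0.6960 ≈ 0.266.

0.266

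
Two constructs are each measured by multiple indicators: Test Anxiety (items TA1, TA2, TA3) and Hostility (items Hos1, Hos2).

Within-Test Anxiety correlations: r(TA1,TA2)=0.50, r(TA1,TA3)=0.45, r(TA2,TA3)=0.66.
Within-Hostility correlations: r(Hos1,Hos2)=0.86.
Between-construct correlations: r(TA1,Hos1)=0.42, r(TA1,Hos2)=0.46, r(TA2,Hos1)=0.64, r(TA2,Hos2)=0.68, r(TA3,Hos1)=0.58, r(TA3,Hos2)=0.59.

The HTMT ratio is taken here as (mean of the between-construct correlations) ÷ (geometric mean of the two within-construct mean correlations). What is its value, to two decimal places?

0.83

Mean between = 3.37/6 = 0.5617.
Mean within-TA = 1.61/3 = 0.5367; mean within-Hos = 0.86/1 = 0.8600.
Geometric mean = √(0.5367 × 0.8600) = 0.6794.
HTMT = 0.5617 / 0.6794 = 0.83.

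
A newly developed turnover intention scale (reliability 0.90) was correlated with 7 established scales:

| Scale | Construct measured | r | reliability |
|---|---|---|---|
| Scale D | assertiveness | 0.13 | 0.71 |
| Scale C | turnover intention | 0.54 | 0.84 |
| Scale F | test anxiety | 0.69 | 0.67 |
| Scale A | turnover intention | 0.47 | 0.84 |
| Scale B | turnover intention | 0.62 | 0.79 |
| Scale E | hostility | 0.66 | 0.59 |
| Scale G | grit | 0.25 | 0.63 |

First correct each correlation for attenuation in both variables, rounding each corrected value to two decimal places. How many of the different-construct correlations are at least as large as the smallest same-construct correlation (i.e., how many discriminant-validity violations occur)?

Disattenuated r (r / √(r_scale · r_new)):
  Scale D (disc): 0.13 / √(0.71·0.90) = 0.16
  Scale C (conv): 0.54 / √(0.84·0.90) = 0.62
  Scale F (disc): 0.69 / √(0.67·0.90) = 0.89
  Scale A (conv): 0.47 / √(0.84·0.90) = 0.54
  Scale B (conv): 0.62 / √(0.79·0.90) = 0.74
  Scale E (disc): 0.66 / √(0.59·0.90) = 0.91
  Scale G (disc): 0.25 / √(0.63·0.90) = 0.33
Smallest convergent = 0.54. Discriminant values: 0.16, 0.89, 0.91, 0.33; count ≥ 0.54 → 2.

2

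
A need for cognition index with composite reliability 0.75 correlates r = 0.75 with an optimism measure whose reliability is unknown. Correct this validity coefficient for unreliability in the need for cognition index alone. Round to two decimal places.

Single correction: r_c = r_obs / √r_xx = 0.75 / √0.75 = 0.75 / 0.8660 ≈ 0.87.

0.87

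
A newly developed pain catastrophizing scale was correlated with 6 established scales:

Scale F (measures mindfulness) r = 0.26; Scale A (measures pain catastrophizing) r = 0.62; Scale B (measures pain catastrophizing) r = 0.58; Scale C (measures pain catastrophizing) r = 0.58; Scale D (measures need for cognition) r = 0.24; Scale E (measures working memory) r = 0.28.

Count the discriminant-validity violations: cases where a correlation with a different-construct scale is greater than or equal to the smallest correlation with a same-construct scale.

Convergent (same construct = pain catastrophizing): Scale A, Scale B, Scale C.
Smallest convergent = 0.58. Discriminant values: 0.26, 0.24, 0.28; count ≥ 0.58 → 0.

0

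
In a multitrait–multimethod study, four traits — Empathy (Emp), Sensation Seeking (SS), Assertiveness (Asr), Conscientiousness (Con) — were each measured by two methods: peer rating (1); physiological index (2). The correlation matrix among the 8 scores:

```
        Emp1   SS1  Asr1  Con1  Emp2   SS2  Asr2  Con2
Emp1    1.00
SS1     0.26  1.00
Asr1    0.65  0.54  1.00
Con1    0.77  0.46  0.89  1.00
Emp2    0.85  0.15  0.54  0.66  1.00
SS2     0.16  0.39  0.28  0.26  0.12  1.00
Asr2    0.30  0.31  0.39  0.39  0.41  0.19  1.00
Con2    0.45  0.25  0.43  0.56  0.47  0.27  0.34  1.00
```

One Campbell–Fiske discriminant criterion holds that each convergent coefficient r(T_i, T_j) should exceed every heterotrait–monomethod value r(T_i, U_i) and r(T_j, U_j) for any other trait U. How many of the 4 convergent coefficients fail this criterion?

3

Convergent coefficients and their comparison sets:
Emp (methods 1·2): 0.85 vs {0.26, 0.12, 0.65, 0.41, 0.77, 0.47} → pass.
SS (methods 1·2): 0.39 vs {0.26, 0.12, 0.54, 0.19, 0.46, 0.27} → fail.
Asr (methods 1·2): 0.39 vs {0.65, 0.41, 0.54, 0.19, 0.89, 0.34} → fail.
Con (methods 1·2): 0.56 vs {0.77, 0.47, 0.46, 0.27, 0.89, 0.34} → fail.
3 of 4 fail.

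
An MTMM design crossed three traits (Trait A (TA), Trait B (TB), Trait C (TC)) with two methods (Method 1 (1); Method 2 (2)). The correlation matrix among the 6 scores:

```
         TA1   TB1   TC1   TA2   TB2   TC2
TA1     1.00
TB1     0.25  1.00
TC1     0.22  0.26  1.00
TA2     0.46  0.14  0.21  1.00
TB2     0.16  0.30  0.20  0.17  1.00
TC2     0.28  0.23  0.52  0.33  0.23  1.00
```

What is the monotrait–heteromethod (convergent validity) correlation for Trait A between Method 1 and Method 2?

0.46

Same trait (TA), different methods: r(TA1, TA2) = 0.46.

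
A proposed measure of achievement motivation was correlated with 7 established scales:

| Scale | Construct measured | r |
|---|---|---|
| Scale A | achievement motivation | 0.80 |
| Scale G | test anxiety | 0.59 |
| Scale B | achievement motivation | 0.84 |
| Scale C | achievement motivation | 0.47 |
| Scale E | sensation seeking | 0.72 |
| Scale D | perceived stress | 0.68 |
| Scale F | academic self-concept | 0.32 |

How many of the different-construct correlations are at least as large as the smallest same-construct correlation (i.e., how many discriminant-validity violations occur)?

3

Convergent (same construct = achievement motivation): Scale A, Scale B, Scale C.
Smallest convergent = 0.47. Discriminant values: 0.59, 0.72, 0.68, 0.32; count ≥ 0.47 → 3.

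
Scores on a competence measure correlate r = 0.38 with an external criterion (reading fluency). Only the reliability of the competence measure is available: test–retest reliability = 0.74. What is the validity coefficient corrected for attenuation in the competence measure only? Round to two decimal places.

0.44

Single correction: r_c = r_obs / √r_xx = 0.38 / √0.74 = 0.38 / 0.8602 ≈ 0.44.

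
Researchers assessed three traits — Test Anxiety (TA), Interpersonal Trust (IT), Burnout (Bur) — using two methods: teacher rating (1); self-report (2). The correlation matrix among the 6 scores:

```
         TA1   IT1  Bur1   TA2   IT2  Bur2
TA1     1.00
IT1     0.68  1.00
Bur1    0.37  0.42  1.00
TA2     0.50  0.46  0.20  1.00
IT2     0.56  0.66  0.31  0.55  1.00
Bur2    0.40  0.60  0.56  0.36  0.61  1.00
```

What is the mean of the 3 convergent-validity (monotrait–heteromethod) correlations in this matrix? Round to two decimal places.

Convergent values: 0.50, 0.66, 0.56; mean = 1.72/3 = 0.57.

0.57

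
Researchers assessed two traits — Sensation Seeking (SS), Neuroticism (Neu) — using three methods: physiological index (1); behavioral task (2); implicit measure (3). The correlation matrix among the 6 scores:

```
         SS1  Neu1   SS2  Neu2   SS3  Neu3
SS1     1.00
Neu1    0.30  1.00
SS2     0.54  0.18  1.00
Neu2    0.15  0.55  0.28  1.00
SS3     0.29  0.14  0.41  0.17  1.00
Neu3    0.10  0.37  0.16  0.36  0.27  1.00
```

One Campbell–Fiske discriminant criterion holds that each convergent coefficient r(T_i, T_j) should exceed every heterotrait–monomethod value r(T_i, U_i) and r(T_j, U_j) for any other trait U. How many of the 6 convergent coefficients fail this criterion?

Convergent coefficients and their comparison sets:
SS (methods 1·2): 0.54 vs {0.30, 0.28} → pass.
SS (methods 1·3): 0.29 vs {0.30, 0.27} → fail.
SS (methods 2·3): 0.41 vs {0.28, 0.27} → pass.
Neu (methods 1·2): 0.55 vs {0.30, 0.28} → pass.
Neu (methods 1·3): 0.37 vs {0.30, 0.27} → pass.
Neu (methods 2·3): 0.36 vs {0.28, 0.27} → pass.
1 of 6 fail.

1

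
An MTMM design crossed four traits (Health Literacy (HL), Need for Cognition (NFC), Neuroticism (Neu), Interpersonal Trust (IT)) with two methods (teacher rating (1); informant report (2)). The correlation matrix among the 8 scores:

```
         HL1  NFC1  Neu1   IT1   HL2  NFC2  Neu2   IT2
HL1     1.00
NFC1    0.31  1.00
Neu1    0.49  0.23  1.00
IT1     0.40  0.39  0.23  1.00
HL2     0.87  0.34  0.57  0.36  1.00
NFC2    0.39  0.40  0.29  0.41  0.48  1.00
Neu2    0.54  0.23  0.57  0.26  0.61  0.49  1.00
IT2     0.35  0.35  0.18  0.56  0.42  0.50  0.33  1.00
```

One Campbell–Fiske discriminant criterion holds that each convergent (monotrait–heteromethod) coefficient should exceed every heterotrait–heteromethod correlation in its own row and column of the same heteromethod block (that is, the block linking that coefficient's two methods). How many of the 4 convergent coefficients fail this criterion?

Checking each validity diagonal entry against its comparison values:
HL (methods 1·2): 0.87 vs {0.39, 0.34, 0.54, 0.57, 0.35, 0.36} → pass.
NFC (methods 1·2): 0.40 vs {0.34, 0.39, 0.23, 0.29, 0.35, 0.41} → fail.
Neu (methods 1·2): 0.57 vs {0.57, 0.54, 0.29, 0.23, 0.18, 0.26} → fail.
IT (methods 1·2): 0.56 vs {0.36, 0.35, 0.41, 0.35, 0.26, 0.18} → pass.
2 of 4 fail.

2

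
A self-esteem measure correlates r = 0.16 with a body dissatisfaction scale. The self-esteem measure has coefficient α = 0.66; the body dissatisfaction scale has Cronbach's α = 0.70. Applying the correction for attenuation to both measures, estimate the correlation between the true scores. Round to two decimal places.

0.24

r_true = r_obs / √(r_xx · r_yy) = 0.16 / √(0.66 × 0.70) = 0.16 / √0.4620 = 0.16 / 0.6797 ≈ 0.24.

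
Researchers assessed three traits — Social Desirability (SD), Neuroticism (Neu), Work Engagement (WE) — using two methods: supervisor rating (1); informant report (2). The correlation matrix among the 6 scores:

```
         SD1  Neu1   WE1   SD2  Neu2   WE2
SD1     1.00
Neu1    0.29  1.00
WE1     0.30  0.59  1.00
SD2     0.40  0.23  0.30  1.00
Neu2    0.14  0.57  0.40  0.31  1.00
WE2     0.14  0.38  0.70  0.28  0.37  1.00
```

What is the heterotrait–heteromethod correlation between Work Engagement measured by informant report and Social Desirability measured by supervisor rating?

Different traits and methods: r(WE2, SD1) = 0.14.

0.14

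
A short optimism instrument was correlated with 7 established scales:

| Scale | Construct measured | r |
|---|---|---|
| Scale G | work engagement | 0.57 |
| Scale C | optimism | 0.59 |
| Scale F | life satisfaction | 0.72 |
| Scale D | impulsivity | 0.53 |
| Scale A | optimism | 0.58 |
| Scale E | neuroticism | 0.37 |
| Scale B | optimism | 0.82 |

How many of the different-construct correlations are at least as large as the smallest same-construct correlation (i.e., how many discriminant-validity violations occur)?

1

Convergent (same construct = optimism): Scale C, Scale A, Scale B.
Smallest convergent = 0.58. Discriminant values: 0.57, 0.72, 0.53, 0.37; count ≥ 0.58 → 1.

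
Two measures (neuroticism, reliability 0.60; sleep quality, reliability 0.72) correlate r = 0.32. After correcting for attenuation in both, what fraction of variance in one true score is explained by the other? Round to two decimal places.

0.24

Disattenuated r = 0.32 / √(0.60 × 0.72) = 0.32 / 0.6573 = 0.4868.
Shared true-score variance = 0.4868² = 0.2370 ≈ 0.24.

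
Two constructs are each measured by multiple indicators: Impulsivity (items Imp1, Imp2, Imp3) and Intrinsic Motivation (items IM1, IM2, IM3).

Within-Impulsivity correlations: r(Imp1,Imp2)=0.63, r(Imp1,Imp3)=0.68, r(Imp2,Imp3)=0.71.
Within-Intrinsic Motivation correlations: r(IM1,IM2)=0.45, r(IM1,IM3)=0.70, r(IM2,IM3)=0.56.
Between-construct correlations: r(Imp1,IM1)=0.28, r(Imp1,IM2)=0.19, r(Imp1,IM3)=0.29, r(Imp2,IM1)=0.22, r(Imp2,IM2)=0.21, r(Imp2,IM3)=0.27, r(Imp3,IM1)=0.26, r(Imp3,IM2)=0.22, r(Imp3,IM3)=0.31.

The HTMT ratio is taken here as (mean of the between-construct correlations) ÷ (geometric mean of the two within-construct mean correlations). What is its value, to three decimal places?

Between-construct mean = 2.25/9 = 0.2500.
Mean within-Imp = 2.02/3 = 0.6733; mean within-IM = 1.71/3 = 0.5700.
Geometric mean = √(0.6733 × 0.5700) = 0.6195.
HTMT = 0.2500 / 0.6195 = 0.404.

0.404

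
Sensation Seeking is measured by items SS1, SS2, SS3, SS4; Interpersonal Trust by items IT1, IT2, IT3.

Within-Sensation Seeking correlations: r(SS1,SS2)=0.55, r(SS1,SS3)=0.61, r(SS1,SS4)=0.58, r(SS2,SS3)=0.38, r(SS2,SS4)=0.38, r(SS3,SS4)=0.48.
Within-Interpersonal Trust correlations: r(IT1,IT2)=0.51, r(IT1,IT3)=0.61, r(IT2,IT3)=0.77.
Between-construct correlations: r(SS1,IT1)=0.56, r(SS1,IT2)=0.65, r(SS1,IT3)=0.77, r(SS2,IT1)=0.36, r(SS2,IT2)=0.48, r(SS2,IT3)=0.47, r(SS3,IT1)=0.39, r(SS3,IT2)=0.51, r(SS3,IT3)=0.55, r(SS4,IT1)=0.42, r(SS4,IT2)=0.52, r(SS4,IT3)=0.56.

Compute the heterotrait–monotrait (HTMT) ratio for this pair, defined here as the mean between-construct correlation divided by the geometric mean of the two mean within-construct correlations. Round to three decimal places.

Mean between = 6.24/12 = 0.5200.
Mean within-SS = 2.98/6 = 0.4967; mean within-IT = 1.89/3 = 0.6300.
Geometric mean = √(0.4967 × 0.6300) = 0.5594.
HTMT = 0.5200 / 0.5594 = 0.930.

0.930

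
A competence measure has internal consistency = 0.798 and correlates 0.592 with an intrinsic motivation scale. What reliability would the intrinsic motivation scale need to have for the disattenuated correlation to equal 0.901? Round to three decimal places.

0.541

r_true = r_obs / √(r_xx · r_yy) ⇒ 0.901 = 0.592 / √(0.798 · r_yy).
√(0.798 · r_yy) = 0.592 / 0.901 = 0.6570; 0.798 · r_yy = 0.4316; r_yy = 0.4316 / 0.798 ≈ 0.541.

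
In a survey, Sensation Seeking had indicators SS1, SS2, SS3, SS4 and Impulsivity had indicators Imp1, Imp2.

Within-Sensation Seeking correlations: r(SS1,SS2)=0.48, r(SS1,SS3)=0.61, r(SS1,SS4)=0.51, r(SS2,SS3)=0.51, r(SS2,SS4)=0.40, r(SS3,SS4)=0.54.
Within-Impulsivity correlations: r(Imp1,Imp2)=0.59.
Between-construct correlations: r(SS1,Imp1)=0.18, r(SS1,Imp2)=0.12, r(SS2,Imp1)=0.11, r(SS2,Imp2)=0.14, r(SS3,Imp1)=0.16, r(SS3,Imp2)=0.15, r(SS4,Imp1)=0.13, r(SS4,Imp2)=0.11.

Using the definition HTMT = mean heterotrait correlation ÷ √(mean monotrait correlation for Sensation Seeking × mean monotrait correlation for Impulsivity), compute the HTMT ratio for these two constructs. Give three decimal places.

Between-construct mean = 1.10/8 = 0.1375.
Mean within-SS = 3.05/6 = 0.5083; mean within-Imp = 0.59/1 = 0.5900.
Geometric mean = √(0.5083 × 0.5900) = 0.5476.
HTMT = 0.1375 / 0.5476 = 0.251.

0.251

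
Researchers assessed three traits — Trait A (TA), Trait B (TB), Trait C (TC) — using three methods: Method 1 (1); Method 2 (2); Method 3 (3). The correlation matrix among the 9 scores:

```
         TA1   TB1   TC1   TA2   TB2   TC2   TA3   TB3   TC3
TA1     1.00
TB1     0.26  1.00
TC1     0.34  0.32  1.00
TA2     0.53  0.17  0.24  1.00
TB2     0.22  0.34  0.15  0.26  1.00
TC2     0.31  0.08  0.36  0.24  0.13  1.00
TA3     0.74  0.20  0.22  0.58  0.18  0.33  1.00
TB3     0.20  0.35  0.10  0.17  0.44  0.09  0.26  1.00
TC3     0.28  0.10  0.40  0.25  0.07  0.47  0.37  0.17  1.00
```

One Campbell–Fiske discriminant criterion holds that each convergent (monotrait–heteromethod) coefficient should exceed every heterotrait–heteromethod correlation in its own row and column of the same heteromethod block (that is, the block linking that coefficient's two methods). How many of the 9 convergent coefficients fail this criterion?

0

Each convergent coefficient versus the relevant comparison correlations:
TA (methods 1·2): 0.53 vs {0.22, 0.17, 0.31, 0.24} → pass.
TA (methods 1·3): 0.74 vs {0.20, 0.20, 0.28, 0.22} → pass.
TA (methods 2·3): 0.58 vs {0.17, 0.18, 0.25, 0.33} → pass.
TB (methods 1·2): 0.34 vs {0.17, 0.22, 0.08, 0.15} → pass.
TB (methods 1·3): 0.35 vs {0.20, 0.20, 0.10, 0.10} → pass.
TB (methods 2·3): 0.44 vs {0.18, 0.17, 0.07, 0.09} → pass.
TC (methods 1·2): 0.36 vs {0.24, 0.31, 0.15, 0.08} → pass.
TC (methods 1·3): 0.40 vs {0.22, 0.28, 0.10, 0.10} → pass.
TC (methods 2·3): 0.47 vs {0.33, 0.25, 0.09, 0.07} → pass.
0 of 9 fail.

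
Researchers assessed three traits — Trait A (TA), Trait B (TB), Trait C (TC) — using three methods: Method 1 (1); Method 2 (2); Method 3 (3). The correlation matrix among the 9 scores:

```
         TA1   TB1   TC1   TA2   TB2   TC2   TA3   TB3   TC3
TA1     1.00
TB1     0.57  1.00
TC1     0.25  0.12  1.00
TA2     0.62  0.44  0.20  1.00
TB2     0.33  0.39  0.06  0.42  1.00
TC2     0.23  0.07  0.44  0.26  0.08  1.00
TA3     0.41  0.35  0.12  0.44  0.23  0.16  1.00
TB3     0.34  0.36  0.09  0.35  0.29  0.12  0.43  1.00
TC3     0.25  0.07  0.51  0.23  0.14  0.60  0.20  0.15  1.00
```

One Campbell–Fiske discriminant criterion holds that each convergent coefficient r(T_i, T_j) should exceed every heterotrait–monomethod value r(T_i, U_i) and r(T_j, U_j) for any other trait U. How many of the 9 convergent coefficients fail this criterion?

Convergent coefficients and their comparison sets:
TA (methods 1·2): 0.62 vs {0.57, 0.42, 0.25, 0.26} → pass.
TA (methods 1·3): 0.41 vs {0.57, 0.43, 0.25, 0.20} → fail.
TA (methods 2·3): 0.44 vs {0.42, 0.43, 0.26, 0.20} → pass.
TB (methods 1·2): 0.39 vs {0.57, 0.42, 0.12, 0.08} → fail.
TB (methods 1·3): 0.36 vs {0.57, 0.43, 0.12, 0.15} → fail.
TB (methods 2·3): 0.29 vs {0.42, 0.43, 0.08, 0.15} → fail.
TC (methods 1·2): 0.44 vs {0.25, 0.26, 0.12, 0.08} → pass.
TC (methods 1·3): 0.51 vs {0.25, 0.20, 0.12, 0.15} → pass.
TC (methods 2·3): 0.60 vs {0.26, 0.20, 0.08, 0.15} → pass.
4 of 9 fail.

4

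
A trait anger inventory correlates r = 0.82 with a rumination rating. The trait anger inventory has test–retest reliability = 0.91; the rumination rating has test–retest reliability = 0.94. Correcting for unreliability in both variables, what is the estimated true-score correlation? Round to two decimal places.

r_true = r_obs / √(r_xx · r_yy) = 0.82 / √(0.91 × 0.94) = 0.82 / √0.8554 = 0.82 / 0.9249 ≈ 0.89.

0.89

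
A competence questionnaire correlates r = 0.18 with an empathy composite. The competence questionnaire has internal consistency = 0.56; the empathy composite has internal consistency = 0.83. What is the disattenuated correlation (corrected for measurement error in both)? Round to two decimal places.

r_true = r_obs / √(r_xx · r_yy) = 0.18 / √(0.56 × 0.83) = 0.18 / √0.4648 = 0.18 / 0.6818 ≈ 0.26.

0.26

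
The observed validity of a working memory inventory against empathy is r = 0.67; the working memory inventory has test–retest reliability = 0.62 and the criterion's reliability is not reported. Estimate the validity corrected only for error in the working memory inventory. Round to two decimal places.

0.85

Single correction: r_c = r_obs / √r_xx = 0.67 / √0.62 = 0.67 / 0.7874 ≈ 0.85.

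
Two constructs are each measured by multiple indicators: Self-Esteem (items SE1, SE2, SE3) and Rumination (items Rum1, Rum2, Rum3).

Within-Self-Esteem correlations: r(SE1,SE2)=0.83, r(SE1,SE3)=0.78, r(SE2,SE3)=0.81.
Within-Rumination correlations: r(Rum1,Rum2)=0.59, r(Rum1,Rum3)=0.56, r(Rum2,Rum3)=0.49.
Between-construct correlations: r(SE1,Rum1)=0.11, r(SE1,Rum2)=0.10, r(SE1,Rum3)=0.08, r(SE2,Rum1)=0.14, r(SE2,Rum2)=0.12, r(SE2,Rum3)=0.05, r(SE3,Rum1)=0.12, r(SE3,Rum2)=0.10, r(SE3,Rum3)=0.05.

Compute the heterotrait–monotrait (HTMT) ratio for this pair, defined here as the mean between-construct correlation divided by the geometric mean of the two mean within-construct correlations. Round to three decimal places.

Mean heterotrait r = 0.87/9 = 0.0967.
Mean within-SE = 2.42/3 = 0.8067; mean within-Rum = 1.64/3 = 0.5467.
Geometric mean = √(0.8067 × 0.5467) = 0.6641.
HTMT = 0.0967 / 0.6641 = 0.146.

0.146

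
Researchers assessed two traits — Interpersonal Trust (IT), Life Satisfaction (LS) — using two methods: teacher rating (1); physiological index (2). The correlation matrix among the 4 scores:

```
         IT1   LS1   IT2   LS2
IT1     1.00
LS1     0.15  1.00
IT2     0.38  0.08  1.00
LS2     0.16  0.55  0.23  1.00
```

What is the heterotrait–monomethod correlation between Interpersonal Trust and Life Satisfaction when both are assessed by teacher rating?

0.15

Different traits, same method: r(IT1, LS1) = 0.15.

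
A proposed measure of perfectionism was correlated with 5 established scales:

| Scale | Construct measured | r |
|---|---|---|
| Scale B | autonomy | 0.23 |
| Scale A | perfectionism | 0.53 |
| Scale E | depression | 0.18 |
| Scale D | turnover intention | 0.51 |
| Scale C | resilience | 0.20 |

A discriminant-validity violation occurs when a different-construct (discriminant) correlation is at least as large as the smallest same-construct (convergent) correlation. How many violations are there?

0

Convergent (same construct = perfectionism): Scale A.
Smallest convergent = 0.53. Discriminant values: 0.23, 0.18, 0.51, 0.20; count ≥ 0.53 → 0.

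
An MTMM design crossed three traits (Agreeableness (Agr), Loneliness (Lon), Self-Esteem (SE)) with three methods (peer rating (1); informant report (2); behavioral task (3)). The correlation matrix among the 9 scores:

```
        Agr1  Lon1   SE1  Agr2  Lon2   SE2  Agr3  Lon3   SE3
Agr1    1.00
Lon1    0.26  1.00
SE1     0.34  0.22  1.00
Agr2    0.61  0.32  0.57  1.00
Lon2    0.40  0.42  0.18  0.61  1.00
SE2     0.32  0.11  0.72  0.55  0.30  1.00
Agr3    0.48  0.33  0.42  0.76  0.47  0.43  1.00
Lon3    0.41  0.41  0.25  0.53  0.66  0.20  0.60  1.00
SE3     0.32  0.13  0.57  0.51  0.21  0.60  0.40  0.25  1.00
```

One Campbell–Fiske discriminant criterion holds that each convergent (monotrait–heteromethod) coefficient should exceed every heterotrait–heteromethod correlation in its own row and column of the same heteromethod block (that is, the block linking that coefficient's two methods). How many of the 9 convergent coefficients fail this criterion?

Each convergent coefficient versus the relevant comparison correlations:
Agr (methods 1·2): 0.61 vs {0.40, 0.32, 0.32, 0.57} → pass.
Agr (methods 1·3): 0.48 vs {0.41, 0.33, 0.32, 0.42} → pass.
Agr (methods 2·3): 0.76 vs {0.53, 0.47, 0.51, 0.43} → pass.
Lon (methods 1·2): 0.42 vs {0.32, 0.40, 0.11, 0.18} → pass.
Lon (methods 1·3): 0.41 vs {0.33, 0.41, 0.13, 0.25} → fail.
Lon (methods 2·3): 0.66 vs {0.47, 0.53, 0.21, 0.20} → pass.
SE (methods 1·2): 0.72 vs {0.57, 0.32, 0.18, 0.11} → pass.
SE (methods 1·3): 0.57 vs {0.42, 0.32, 0.25, 0.13} → pass.
SE (methods 2·3): 0.60 vs {0.43, 0.51, 0.20, 0.21} → pass.
1 of 9 fail.

1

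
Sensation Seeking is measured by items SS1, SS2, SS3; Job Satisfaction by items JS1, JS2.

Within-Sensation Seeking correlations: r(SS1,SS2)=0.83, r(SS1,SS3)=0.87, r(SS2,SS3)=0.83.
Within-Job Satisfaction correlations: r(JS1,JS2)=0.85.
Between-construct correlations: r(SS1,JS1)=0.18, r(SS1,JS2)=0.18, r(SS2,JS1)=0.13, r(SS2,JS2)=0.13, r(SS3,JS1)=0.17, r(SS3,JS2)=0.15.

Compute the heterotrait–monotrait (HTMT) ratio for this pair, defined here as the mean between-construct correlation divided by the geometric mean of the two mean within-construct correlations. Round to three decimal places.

0.185

Between-construct mean = 0.94/6 = 0.1567.
Mean within-SS = 2.53/3 = 0.8433; mean within-JS = 0.85/1 = 0.8500.
Geometric mean = √(0.8433 × 0.8500) = 0.8466.
HTMT = 0.1567 / 0.8466 = 0.185.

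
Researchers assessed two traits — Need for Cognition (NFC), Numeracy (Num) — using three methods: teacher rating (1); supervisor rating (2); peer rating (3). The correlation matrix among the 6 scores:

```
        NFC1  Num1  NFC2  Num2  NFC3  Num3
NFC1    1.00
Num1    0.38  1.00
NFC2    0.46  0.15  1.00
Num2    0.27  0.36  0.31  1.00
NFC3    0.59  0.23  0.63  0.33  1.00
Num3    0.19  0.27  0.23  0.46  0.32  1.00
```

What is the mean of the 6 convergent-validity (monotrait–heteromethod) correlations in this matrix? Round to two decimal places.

Convergent values: 0.46, 0.59, 0.63, 0.36, 0.27, 0.46; mean = 2.77/6 = 0.46.

0.46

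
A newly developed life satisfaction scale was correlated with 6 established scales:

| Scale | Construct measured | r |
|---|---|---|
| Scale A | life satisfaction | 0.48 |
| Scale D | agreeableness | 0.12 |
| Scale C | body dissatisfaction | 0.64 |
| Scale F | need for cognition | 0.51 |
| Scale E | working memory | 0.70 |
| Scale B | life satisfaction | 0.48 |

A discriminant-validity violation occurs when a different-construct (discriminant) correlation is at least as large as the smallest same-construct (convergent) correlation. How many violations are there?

Convergent (same construct = life satisfaction): Scale A, Scale B.
Smallest convergent = 0.48. Discriminant values: 0.12, 0.64, 0.51, 0.70; count ≥ 0.48 → 3.

3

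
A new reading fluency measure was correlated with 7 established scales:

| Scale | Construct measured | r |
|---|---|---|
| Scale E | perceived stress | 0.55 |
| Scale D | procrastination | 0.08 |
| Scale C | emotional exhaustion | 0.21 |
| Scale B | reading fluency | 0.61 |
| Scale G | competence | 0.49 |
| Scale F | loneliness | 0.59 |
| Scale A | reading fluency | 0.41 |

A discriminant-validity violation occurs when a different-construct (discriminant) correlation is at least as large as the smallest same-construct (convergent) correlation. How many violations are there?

Convergent (same construct = reading fluency): Scale B, Scale A.
Smallest convergent = 0.41. Discriminant values: 0.55, 0.08, 0.21, 0.49, 0.59; count ≥ 0.41 → 3.

3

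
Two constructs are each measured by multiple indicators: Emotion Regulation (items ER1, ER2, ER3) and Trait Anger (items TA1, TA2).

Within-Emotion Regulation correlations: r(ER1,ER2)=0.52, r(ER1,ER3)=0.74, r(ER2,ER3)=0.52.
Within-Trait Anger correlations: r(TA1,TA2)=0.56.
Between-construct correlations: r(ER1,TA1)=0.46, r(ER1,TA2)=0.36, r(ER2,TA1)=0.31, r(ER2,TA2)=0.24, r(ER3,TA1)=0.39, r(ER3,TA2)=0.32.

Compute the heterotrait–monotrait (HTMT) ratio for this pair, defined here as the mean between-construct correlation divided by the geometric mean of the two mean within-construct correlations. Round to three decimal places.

0.601

Mean heterotrait r = 2.08/6 = 0.3467.
Mean within-ER = 1.78/3 = 0.5933; mean within-TA = 0.56/1 = 0.5600.
Geometric mean = √(0.5933 × 0.5600) = 0.5764.
HTMT = 0.3467 / 0.5764 = 0.601.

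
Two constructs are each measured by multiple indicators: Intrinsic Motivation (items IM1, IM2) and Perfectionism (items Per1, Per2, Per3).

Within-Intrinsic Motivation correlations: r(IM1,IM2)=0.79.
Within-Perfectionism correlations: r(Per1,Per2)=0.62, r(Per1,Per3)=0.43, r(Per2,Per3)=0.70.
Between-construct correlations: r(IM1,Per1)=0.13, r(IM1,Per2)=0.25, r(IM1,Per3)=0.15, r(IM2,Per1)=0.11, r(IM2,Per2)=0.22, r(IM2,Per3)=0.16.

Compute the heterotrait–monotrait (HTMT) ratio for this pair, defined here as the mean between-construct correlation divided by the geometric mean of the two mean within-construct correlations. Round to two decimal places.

Mean between = 1.02/6 = 0.1700.
Mean within-IM = 0.79/1 = 0.7900; mean within-Per = 1.75/3 = 0.5833.
Geometric mean = √(0.7900 × 0.5833) = 0.6788.
HTMT = 0.1700 / 0.6788 = 0.25.

0.25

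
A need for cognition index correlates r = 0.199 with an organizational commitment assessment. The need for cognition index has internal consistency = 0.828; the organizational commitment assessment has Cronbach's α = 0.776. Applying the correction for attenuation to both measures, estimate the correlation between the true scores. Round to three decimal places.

0.248

r_true = r_obs / √(r_xx · r_yy) = 0.199 / √(0.828 × 0.776) = 0.199 / √0.642528 = 0.199 / 0.8016 ≈ 0.248.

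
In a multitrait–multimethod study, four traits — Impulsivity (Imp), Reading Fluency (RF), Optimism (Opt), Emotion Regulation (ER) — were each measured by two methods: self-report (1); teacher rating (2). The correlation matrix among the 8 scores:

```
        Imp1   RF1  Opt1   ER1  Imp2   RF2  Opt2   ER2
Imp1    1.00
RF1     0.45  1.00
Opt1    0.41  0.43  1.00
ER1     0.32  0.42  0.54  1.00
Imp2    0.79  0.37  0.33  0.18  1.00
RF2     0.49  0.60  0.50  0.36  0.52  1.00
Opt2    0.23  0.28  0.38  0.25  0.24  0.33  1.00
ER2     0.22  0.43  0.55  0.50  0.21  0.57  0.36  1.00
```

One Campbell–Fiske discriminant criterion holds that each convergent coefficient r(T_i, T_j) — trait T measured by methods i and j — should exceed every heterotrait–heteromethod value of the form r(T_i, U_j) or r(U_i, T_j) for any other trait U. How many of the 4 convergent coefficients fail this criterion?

2

Convergent coefficients and their comparison sets:
Imp (methods 1·2): 0.79 vs {0.49, 0.37, 0.23, 0.33, 0.22, 0.18} → pass.
RF (methods 1·2): 0.60 vs {0.37, 0.49, 0.28, 0.50, 0.43, 0.36} → pass.
Opt (methods 1·2): 0.38 vs {0.33, 0.23, 0.50, 0.28, 0.55, 0.25} → fail.
ER (methods 1·2): 0.50 vs {0.18, 0.22, 0.36, 0.43, 0.25, 0.55} → fail.
2 of 4 fail.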